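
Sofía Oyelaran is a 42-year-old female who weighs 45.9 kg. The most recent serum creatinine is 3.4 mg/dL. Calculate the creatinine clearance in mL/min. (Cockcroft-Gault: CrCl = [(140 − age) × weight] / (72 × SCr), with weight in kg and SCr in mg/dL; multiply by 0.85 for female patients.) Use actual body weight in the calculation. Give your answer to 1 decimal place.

CrCl = (140 − 42) × 45.9 / (72 × 3.4) × 0.85 = 4498.2 / 244.80 × 0.85 ≈ 15.6 mL/min

15.6 mL/min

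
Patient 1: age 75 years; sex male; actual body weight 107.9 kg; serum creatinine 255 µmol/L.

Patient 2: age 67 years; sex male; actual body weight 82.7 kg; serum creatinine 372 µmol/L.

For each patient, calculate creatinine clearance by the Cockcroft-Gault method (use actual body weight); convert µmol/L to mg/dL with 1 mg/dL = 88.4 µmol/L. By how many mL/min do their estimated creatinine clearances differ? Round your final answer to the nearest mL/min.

Patient 1: SCr = 255 / 88.4 = 2.885 mg/dL
Patient 1: CrCl = (140 − 75) × 107.9 / (72 × 2.885) = 7013.5 / 207.72 ≈ 33.8 mL/min
Patient 2: SCr = 372 / 88.4 = 4.208 mg/dL
Patient 2: CrCl = (140 − 67) × 82.7 / (72 × 4.208) = 6037.1 / 302.98 ≈ 19.9 mL/min
|33.8 − 19.9| = 13.9 mL/min

14 mL/min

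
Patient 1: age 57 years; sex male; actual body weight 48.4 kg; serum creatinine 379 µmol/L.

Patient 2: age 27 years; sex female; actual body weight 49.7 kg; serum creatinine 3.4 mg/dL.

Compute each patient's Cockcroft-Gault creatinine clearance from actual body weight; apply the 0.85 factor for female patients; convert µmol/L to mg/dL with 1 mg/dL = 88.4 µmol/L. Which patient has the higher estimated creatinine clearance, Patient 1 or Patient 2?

Patient 2

Patient 1: SCr = 379 / 88.4 = 4.287 mg/dL
Patient 1: CrCl = (140 − 57) × 48.4 / (72 × 4.287) = 4017.2 / 308.66 ≈ 13.0 mL/min
Patient 2: CrCl = (140 − 27) × 49.7 / (72 × 3.4) × 0.85 = 5616.1 / 244.80 × 0.85 ≈ 19.5 mL/min
13.0 vs 19.5 mL/min → Patient 2 is higher.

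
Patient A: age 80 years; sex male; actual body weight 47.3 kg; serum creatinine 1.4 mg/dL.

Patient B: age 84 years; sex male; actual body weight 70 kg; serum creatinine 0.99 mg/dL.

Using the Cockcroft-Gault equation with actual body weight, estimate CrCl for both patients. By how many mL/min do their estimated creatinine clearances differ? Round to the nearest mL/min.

27 mL/min

Patient A: CrCl = (140 − 80) × 47.3 / (72 × 1.4) = 2838.0 / 100.80 ≈ 28.2 mL/min
Patient B: CrCl = (140 − 84) × 70 / (72 × 0.99) = 3920.0 / 71.28 ≈ 55.0 mL/min
|28.2 − 55.0| = 26.8 mL/min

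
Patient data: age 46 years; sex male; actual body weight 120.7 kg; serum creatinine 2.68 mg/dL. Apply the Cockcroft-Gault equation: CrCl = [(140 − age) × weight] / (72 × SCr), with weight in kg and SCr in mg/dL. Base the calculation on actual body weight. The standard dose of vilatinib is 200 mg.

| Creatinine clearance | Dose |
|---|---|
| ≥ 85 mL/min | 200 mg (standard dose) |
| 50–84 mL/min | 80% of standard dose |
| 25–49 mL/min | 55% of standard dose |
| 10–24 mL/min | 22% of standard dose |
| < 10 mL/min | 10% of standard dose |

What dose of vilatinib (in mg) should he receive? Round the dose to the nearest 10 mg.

CrCl = (140 − 46) × 120.7 / (72 × 2.68) = 11345.8 / 192.96 ≈ 58.8 mL/min
CrCl ≈ 59 mL/min → bracket 50–84 mL/min.
80% of 200 mg = 160 mg

160 mg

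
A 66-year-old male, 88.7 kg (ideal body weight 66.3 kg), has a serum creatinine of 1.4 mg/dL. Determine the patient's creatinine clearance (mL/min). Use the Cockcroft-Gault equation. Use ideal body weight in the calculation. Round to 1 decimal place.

48.7 mL/min

CrCl = (140 − 66) × 66.3 / (72 × 1.4) = 4906.2 / 100.80 ≈ 48.7 mL/min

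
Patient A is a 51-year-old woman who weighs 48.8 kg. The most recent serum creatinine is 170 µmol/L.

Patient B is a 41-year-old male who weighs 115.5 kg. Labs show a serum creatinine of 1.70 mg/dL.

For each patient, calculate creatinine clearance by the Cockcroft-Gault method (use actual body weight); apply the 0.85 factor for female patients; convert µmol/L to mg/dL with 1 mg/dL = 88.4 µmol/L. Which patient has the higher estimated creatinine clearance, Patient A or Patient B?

Patient B

Patient A: SCr = 170 / 88.4 = 1.923 mg/dL
Patient A: CrCl = (140 − 51) × 48.8 / (72 × 1.923) × 0.85 = 4343.2 / 138.46 × 0.85 ≈ 26.7 mL/min
Patient B: CrCl = (140 − 41) × 115.5 / (72 × 1.7) = 11434.5 / 122.40 ≈ 93.4 mL/min
26.7 vs 93.4 mL/min → Patient B is higher.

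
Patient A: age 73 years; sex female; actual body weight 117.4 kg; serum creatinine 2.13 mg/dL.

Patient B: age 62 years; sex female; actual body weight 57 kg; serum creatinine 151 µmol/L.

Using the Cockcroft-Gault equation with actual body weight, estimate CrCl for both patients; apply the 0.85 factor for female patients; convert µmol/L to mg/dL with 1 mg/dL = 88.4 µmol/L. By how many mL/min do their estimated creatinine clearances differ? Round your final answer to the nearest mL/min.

Patient A: CrCl = (140 − 73) × 117.4 / (72 × 2.13) × 0.85 = 7865.8 / 153.36 × 0.85 ≈ 43.6 mL/min
Patient B: SCr = 151 / 88.4 = 1.708 mg/dL
Patient B: CrCl = (140 − 62) × 57 / (72 × 1.708) × 0.85 = 4446.0 / 122.98 × 0.85 ≈ 30.7 mL/min
|43.6 − 30.7| = 12.9 mL/min

13 mL/min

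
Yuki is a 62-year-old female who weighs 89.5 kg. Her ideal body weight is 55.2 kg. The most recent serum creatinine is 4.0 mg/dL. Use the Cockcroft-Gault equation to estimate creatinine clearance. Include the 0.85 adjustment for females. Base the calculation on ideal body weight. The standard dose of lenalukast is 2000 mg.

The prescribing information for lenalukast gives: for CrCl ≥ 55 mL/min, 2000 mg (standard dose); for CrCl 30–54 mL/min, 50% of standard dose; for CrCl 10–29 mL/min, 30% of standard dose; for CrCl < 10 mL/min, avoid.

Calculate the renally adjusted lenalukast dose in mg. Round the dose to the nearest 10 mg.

CrCl = (140 − 62) × 55.2 / (72 × 4) × 0.85 = 4305.6 / 288.00 × 0.85 ≈ 12.7 mL/min
CrCl ≈ 13 mL/min → bracket 10–29 mL/min.
30% of 2000 mg = 600 mg

600 mg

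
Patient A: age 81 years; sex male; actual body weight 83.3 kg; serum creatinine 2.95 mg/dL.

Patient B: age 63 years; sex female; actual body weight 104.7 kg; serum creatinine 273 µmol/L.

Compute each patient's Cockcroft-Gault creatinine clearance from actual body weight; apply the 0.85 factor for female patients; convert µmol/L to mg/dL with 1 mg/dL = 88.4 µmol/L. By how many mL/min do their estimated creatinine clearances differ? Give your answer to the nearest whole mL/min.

Patient A: CrCl = (140 − 81) × 83.3 / (72 × 2.95) = 4914.7 / 212.40 ≈ 23.1 mL/min
Patient B: SCr = 273 / 88.4 = 3.088 mg/dL
Patient B: CrCl = (140 − 63) × 104.7 / (72 × 3.088) × 0.85 = 8061.9 / 222.34 × 0.85 ≈ 30.8 mL/min
|23.1 − 30.8| = 7.7 mL/min

8 mL/min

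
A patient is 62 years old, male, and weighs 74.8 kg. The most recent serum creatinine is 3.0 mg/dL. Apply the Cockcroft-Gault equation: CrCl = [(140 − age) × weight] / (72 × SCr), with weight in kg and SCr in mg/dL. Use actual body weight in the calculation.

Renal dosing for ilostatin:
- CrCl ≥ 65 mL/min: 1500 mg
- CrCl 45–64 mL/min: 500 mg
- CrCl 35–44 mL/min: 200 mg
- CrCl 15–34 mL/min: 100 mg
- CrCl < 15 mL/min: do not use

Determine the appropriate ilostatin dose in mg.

CrCl = (140 − 62) × 74.8 / (72 × 3) = 5834.4 / 216.00 ≈ 27.0 mL/min
CrCl ≈ 27 mL/min → bracket 15–34 mL/min.
Dose for this bracket: 100 mg.

100 mg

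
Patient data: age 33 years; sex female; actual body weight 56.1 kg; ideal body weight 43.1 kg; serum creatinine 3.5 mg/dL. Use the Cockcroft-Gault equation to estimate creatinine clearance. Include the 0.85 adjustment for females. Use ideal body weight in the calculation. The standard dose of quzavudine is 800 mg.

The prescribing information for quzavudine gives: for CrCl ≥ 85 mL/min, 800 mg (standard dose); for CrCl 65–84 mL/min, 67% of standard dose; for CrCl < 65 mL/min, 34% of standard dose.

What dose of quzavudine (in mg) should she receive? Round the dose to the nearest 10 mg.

CrCl = (140 − 33) × 43.1 / (72 × 3.5) × 0.85 = 4611.7 / 252.00 × 0.85 ≈ 15.6 mL/min
CrCl ≈ 16 mL/min → bracket < 65 mL/min.
34% of 800 mg = 272 mg → 270 mg

270 mg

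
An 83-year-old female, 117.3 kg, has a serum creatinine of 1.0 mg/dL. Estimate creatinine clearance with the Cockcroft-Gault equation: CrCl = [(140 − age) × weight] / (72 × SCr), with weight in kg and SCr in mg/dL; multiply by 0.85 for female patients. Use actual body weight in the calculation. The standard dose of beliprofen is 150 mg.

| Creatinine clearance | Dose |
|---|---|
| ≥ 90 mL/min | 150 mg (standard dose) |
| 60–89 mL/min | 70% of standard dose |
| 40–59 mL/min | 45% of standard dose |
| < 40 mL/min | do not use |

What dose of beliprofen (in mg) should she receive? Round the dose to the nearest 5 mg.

105 mg

CrCl = (140 − 83) × 117.3 / (72 × 1) × 0.85 = 6686.1 / 72.00 × 0.85 ≈ 78.9 mL/min
CrCl ≈ 79 mL/min → bracket 60–89 mL/min.
70% of 150 mg = 105 mg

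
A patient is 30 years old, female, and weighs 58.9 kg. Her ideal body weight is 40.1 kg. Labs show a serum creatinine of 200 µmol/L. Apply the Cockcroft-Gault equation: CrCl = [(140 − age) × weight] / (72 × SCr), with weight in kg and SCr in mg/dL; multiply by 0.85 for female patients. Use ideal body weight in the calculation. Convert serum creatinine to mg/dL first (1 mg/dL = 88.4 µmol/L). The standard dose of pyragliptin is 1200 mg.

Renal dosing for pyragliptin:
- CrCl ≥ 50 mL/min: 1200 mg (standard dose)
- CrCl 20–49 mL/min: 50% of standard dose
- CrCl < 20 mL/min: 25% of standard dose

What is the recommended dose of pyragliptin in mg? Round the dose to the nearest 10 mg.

600 mg

SCr = 200 / 88.4 = 2.262 mg/dL
CrCl = (140 − 30) × 40.1 / (72 × 2.262) × 0.85 = 4411.0 / 162.86 × 0.85 ≈ 23.0 mL/min
CrCl ≈ 23 mL/min → bracket 20–49 mL/min.
50% of 1200 mg = 600 mg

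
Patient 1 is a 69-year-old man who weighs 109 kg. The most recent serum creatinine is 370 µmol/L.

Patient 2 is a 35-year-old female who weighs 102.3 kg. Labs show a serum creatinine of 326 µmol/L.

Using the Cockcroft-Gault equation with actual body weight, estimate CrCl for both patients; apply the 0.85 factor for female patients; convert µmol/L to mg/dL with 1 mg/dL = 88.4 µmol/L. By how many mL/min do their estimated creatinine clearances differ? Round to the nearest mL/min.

Patient 1: SCr = 370 / 88.4 = 4.186 mg/dL
Patient 1: CrCl = (140 − 69) × 109 / (72 × 4.186) = 7739.0 / 301.39 ≈ 25.7 mL/min
Patient 2: SCr = 326 / 88.4 = 3.688 mg/dL
Patient 2: CrCl = (140 − 35) × 102.3 / (72 × 3.688) × 0.85 = 10741.5 / 265.54 × 0.85 ≈ 34.4 mL/min
|25.7 − 34.4| = 8.7 mL/min

9 mL/min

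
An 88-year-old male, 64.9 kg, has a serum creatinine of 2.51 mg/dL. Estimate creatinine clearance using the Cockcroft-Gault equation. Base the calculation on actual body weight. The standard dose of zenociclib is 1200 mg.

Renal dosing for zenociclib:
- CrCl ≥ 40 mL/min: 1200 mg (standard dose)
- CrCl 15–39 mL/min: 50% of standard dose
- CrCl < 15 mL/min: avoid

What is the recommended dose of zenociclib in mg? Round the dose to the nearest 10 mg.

CrCl = (140 − 88) × 64.9 / (72 × 2.51) = 3374.8 / 180.72 ≈ 18.7 mL/min
CrCl ≈ 19 mL/min → bracket 15–39 mL/min.
50% of 1200 mg = 600 mg

600 mg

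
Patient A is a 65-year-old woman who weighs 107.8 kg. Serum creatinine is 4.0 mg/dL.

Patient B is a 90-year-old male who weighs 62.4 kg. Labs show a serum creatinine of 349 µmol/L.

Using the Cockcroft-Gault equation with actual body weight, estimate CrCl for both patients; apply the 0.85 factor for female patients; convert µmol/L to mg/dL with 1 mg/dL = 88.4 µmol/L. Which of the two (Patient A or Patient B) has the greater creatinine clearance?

Patient A: CrCl = (140 − 65) × 107.8 / (72 × 4) × 0.85 = 8085.0 / 288.00 × 0.85 ≈ 23.9 mL/min
Patient B: SCr = 349 / 88.4 = 3.948 mg/dL
Patient B: CrCl = (140 − 90) × 62.4 / (72 × 3.948) = 3120.0 / 284.26 ≈ 11.0 mL/min
23.9 vs 11.0 mL/min → Patient A is higher.

Patient A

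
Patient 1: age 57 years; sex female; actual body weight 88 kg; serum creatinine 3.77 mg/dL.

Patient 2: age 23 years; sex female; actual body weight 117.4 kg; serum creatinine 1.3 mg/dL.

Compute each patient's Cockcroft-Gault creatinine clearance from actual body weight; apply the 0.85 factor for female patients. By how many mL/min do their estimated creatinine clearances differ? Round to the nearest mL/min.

Patient 1: CrCl = (140 − 57) × 88 / (72 × 3.77) × 0.85 = 7304.0 / 271.44 × 0.85 ≈ 22.9 mL/min
Patient 2: CrCl = (140 − 23) × 117.4 / (72 × 1.3) × 0.85 = 13735.8 / 93.60 × 0.85 ≈ 124.7 mL/min
|22.9 − 124.7| = 101.8 mL/min

102 mL/min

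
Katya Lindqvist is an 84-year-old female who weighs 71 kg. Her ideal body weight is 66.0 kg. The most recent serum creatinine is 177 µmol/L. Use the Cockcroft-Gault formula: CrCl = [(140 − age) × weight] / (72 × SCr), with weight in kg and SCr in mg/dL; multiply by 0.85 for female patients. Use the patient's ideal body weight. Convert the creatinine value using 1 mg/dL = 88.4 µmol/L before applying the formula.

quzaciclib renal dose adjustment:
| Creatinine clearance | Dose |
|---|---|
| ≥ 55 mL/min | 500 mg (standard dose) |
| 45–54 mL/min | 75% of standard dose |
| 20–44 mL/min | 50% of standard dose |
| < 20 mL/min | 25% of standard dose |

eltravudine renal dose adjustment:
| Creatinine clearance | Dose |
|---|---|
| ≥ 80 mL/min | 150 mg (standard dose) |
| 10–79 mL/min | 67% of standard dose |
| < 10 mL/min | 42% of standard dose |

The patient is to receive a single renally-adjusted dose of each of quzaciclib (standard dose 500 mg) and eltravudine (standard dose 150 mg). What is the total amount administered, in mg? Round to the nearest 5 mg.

350 mg

SCr = 177 / 88.4 = 2.002 mg/dL
CrCl = (140 − 84) × 66 / (72 × 2.002) × 0.85 = 3696.0 / 144.14 × 0.85 ≈ 21.8 mL/min
CrCl ≈ 22 mL/min.
quzaciclib: 20–44 mL/min → 50% of 500 mg = 250 mg.
eltravudine: 10–79 mL/min → 67% of 150 mg = 100.5 mg.
Total = 250 + 100.5 = 350.5 mg.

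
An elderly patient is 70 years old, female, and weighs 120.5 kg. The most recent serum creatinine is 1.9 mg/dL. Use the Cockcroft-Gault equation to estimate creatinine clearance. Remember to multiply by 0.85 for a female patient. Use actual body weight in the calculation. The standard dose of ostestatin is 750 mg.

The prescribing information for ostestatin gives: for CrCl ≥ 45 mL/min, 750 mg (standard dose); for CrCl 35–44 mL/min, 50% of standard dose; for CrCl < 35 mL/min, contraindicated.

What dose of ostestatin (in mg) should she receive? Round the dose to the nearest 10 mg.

CrCl = (140 − 70) × 120.5 / (72 × 1.9) × 0.85 = 8435.0 / 136.80 × 0.85 ≈ 52.4 mL/min
CrCl ≈ 52 mL/min → bracket ≥ 45 mL/min.
100% of 750 mg = 750 mg

750 mg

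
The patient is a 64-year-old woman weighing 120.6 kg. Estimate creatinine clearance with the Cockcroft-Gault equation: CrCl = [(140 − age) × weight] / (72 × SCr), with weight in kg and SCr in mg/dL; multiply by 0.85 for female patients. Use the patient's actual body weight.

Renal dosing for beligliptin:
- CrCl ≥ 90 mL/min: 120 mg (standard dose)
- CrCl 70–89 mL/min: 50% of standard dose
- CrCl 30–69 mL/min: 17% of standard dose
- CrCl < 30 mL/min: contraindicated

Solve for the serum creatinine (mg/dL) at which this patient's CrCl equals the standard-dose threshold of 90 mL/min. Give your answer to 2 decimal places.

1.20 mg/dL

Standard dose requires CrCl ≥ 90 mL/min.
Set (140 − 64) × 120.6 × 0.85 / (72 × SCr) = 90
SCr = (140 − 64) × 120.6 × 0.85 / (72 × 90) = 1.202 mg/dL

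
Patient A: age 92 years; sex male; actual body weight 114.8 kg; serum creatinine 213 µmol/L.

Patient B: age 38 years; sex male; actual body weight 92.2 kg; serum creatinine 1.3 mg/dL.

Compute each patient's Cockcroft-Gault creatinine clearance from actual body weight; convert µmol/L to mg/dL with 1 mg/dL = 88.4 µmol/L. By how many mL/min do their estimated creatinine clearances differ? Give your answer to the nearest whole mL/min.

Patient A: SCr = 213 / 88.4 = 2.41 mg/dL
Patient A: CrCl = (140 − 92) × 114.8 / (72 × 2.41) = 5510.4 / 173.52 ≈ 31.8 mL/min
Patient B: CrCl = (140 − 38) × 92.2 / (72 × 1.3) = 9404.4 / 93.60 ≈ 100.5 mL/min
|31.8 − 100.5| = 68.7 mL/min

69 mL/min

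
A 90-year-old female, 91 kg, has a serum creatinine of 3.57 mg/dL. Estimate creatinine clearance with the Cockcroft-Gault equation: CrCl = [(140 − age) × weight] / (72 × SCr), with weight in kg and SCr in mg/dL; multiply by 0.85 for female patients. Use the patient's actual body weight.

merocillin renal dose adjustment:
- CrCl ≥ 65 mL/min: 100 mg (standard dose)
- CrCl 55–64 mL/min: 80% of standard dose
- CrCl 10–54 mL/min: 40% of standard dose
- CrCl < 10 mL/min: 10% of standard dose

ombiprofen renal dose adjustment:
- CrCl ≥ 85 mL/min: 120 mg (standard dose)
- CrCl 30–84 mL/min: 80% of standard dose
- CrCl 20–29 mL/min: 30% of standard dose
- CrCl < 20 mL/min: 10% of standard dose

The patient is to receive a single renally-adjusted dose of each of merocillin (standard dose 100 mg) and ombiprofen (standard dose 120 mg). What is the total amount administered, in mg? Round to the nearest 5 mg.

CrCl = (140 − 90) × 91 / (72 × 3.57) × 0.85 = 4550.0 / 257.04 × 0.85 ≈ 15.0 mL/min
CrCl ≈ 15 mL/min.
merocillin: 10–54 mL/min → 40% of 100 mg = 40 mg.
ombiprofen: < 20 mL/min → 10% of 120 mg = 12 mg.
Total = 40 + 12 = 52 mg.

50 mg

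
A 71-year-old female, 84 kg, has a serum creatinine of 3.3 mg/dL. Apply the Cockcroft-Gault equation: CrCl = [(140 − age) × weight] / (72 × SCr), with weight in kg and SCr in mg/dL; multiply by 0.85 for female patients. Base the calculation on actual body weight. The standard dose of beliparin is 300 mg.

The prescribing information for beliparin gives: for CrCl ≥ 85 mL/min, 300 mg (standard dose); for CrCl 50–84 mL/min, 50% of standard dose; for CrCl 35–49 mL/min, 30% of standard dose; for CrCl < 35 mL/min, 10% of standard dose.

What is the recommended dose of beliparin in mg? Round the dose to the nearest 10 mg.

30 mg

CrCl = (140 − 71) × 84 / (72 × 3.3) × 0.85 = 5796.0 / 237.60 × 0.85 ≈ 20.7 mL/min
CrCl ≈ 21 mL/min → bracket < 35 mL/min.
10% of 300 mg = 30 mg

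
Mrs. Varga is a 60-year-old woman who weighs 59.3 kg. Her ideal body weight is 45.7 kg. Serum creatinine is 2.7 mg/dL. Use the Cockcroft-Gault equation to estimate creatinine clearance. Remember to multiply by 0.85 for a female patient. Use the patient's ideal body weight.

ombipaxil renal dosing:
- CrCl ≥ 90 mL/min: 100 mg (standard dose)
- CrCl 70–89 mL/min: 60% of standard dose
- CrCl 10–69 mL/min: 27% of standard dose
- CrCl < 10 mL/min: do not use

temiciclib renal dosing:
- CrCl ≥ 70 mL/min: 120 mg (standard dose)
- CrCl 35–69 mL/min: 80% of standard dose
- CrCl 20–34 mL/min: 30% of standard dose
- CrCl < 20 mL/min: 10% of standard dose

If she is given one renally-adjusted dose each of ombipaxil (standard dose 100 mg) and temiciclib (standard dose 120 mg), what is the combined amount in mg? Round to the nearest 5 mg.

CrCl = (140 − 60) × 45.7 / (72 × 2.7) × 0.85 = 3656.0 / 194.40 × 0.85 ≈ 16.0 mL/min
CrCl ≈ 16 mL/min.
ombipaxil: 10–69 mL/min → 27% of 100 mg = 27 mg.
temiciclib: < 20 mL/min → 10% of 120 mg = 12 mg.
Total = 27 + 12 = 39 mg.

40 mg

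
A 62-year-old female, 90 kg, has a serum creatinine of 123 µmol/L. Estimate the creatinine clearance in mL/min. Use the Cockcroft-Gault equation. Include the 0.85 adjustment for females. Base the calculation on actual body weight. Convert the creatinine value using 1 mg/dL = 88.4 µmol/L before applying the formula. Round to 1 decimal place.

SCr = 123 / 88.4 = 1.391 mg/dL
CrCl = (140 − 62) × 90 / (72 × 1.391) × 0.85 = 7020.0 / 100.15 × 0.85 ≈ 59.6 mL/min

59.6 mL/min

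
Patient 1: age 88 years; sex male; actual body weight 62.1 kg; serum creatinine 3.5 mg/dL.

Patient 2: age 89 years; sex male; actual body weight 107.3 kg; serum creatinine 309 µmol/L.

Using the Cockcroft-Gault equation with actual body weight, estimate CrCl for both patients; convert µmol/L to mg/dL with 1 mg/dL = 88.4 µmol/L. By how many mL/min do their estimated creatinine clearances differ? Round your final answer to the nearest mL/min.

9 mL/min

Patient 1: CrCl = (140 − 88) × 62.1 / (72 × 3.5) = 3229.2 / 252.00 ≈ 12.8 mL/min
Patient 2: SCr = 309 / 88.4 = 3.495 mg/dL
Patient 2: CrCl = (140 − 89) × 107.3 / (72 × 3.495) = 5472.3 / 251.64 ≈ 21.7 mL/min
|12.8 − 21.7| = 8.9 mL/min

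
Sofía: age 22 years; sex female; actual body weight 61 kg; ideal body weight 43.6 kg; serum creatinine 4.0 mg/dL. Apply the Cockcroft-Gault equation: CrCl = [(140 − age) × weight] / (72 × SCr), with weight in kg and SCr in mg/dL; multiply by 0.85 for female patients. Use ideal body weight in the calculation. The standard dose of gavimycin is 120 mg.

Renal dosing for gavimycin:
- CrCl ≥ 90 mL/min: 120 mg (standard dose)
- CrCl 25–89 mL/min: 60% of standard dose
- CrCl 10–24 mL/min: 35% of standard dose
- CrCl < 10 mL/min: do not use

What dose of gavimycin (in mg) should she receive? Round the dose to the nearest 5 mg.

40 mg

CrCl = (140 − 22) × 43.6 / (72 × 4) × 0.85 = 5144.8 / 288.00 × 0.85 ≈ 15.2 mL/min
CrCl ≈ 15 mL/min → bracket 10–24 mL/min.
35% of 120 mg = 42 mg → 40 mg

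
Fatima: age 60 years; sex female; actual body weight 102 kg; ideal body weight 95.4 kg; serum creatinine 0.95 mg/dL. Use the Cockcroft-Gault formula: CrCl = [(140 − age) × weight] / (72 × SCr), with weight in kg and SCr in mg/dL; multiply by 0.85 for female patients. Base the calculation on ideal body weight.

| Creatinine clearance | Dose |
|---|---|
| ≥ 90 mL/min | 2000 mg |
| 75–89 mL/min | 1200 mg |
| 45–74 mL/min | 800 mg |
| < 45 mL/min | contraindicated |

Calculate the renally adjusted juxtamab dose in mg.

CrCl = (140 − 60) × 95.4 / (72 × 0.95) × 0.85 = 7632.0 / 68.40 × 0.85 ≈ 94.8 mL/min
CrCl ≈ 95 mL/min → bracket ≥ 90 mL/min.
Dose for this bracket: 2000 mg.

2000 mg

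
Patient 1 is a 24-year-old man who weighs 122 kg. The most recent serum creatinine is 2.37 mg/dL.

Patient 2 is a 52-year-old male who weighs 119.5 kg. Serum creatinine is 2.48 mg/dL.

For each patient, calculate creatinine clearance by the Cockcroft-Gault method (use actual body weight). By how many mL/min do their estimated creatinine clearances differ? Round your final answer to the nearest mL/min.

Patient 1: CrCl = (140 − 24) × 122 / (72 × 2.37) = 14152.0 / 170.64 ≈ 82.9 mL/min
Patient 2: CrCl = (140 − 52) × 119.5 / (72 × 2.48) = 10516.0 / 178.56 ≈ 58.9 mL/min
|82.9 − 58.9| = 24.0 mL/min

24 mL/min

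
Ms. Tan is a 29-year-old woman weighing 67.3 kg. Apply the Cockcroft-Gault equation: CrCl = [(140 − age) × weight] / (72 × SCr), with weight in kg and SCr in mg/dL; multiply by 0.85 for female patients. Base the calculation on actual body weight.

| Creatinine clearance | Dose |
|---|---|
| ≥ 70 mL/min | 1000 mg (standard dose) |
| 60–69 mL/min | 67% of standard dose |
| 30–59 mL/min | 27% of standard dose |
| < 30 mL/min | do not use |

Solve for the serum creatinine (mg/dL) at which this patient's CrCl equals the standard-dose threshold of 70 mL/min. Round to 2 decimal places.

Standard dose requires CrCl ≥ 70 mL/min.
Set (140 − 29) × 67.3 × 0.85 / (72 × SCr) = 70
SCr = (140 − 29) × 67.3 × 0.85 / (72 × 70) = 1.260 mg/dL

1.26 mg/dL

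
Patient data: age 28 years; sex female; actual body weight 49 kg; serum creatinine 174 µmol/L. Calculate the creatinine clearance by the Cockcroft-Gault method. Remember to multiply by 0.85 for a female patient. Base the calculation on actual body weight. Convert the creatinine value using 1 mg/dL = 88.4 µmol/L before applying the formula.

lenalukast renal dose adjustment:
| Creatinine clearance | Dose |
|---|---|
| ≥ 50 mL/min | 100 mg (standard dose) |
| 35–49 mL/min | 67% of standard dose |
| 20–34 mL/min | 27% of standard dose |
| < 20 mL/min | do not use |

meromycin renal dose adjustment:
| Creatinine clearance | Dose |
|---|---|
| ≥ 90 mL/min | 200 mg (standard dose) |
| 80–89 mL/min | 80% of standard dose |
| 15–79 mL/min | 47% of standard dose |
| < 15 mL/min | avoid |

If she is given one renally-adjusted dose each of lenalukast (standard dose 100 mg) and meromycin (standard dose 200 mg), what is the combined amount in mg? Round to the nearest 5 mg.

120 mg

SCr = 174 / 88.4 = 1.968 mg/dL
CrCl = (140 − 28) × 49 / (72 × 1.968) × 0.85 = 5488.0 / 141.70 × 0.85 ≈ 32.9 mL/min
CrCl ≈ 33 mL/min.
lenalukast: 20–34 mL/min → 27% of 100 mg = 27 mg.
meromycin: 15–79 mL/min → 47% of 200 mg = 94 mg.
Total = 27 + 94 = 121 mg.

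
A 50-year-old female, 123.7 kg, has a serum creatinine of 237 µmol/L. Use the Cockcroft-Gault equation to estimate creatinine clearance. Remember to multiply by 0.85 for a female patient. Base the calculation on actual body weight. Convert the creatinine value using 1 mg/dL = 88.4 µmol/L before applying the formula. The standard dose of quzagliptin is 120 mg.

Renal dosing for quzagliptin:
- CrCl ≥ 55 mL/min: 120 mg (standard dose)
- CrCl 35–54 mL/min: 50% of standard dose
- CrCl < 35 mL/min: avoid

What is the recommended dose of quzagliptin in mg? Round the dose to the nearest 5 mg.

SCr = 237 / 88.4 = 2.681 mg/dL
CrCl = (140 − 50) × 123.7 / (72 × 2.681) × 0.85 = 11133.0 / 193.03 × 0.85 ≈ 49.0 mL/min
CrCl ≈ 49 mL/min → bracket 35–54 mL/min.
50% of 120 mg = 60 mg

60 mg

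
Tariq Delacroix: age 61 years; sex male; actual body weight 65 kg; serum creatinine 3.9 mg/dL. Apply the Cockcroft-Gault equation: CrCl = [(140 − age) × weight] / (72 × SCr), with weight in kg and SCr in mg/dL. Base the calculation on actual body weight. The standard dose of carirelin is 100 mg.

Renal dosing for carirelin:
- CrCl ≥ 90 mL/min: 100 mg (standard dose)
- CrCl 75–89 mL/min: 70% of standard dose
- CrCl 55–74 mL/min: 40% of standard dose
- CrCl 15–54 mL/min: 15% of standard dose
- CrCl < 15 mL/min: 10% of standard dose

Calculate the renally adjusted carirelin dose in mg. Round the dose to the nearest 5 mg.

15 mg

CrCl = (140 − 61) × 65 / (72 × 3.9) = 5135.0 / 280.80 ≈ 18.3 mL/min
CrCl ≈ 18 mL/min → bracket 15–54 mL/min.
15% of 100 mg = 15 mg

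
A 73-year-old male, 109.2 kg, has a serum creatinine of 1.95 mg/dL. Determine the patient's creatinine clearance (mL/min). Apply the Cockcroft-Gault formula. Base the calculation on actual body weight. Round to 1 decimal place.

52.1 mL/min

CrCl = (140 − 73) × 109.2 / (72 × 1.95) = 7316.4 / 140.40 ≈ 52.1 mL/min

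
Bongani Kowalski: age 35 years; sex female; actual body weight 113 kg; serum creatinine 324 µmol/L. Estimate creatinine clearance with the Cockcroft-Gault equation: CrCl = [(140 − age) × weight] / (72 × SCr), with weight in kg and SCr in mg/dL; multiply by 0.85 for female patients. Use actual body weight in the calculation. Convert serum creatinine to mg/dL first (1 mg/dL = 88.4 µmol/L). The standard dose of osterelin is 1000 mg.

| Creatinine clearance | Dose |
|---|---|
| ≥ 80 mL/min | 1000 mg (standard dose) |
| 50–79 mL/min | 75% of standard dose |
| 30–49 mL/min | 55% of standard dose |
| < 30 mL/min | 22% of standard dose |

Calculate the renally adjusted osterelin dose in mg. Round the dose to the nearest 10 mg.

SCr = 324 / 88.4 = 3.665 mg/dL
CrCl = (140 − 35) × 113 / (72 × 3.665) × 0.85 = 11865.0 / 263.88 × 0.85 ≈ 38.2 mL/min
CrCl ≈ 38 mL/min → bracket 30–49 mL/min.
55% of 1000 mg = 550 mg

550 mg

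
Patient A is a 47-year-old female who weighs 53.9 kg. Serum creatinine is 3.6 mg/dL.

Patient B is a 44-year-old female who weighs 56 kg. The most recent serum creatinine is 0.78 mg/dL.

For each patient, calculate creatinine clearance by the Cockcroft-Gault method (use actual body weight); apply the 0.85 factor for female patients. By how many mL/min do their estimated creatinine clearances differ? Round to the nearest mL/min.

Patient A: CrCl = (140 − 47) × 53.9 / (72 × 3.6) × 0.85 = 5012.7 / 259.20 × 0.85 ≈ 16.4 mL/min
Patient B: CrCl = (140 − 44) × 56 / (72 × 0.78) × 0.85 = 5376.0 / 56.16 × 0.85 ≈ 81.4 mL/min
|16.4 − 81.4| = 65.0 mL/min

65 mL/min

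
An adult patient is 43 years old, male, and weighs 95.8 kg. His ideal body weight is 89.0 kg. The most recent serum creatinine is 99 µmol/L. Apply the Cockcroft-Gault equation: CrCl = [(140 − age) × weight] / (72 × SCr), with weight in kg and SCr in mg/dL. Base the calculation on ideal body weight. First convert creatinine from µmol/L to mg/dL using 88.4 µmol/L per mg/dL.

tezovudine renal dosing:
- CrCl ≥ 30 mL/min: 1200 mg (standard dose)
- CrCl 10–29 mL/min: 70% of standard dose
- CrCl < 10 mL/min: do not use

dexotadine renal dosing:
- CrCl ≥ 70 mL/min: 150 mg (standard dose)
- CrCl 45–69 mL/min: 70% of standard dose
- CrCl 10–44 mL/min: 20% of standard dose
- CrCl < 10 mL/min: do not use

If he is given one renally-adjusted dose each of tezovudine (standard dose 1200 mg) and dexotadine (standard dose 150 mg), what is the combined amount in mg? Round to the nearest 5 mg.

1350 mg

SCr = 99 / 88.4 = 1.12 mg/dL
CrCl = (140 − 43) × 89 / (72 × 1.12) = 8633.0 / 80.64 ≈ 107.1 mL/min
CrCl ≈ 107 mL/min.
tezovudine: ≥ 30 mL/min → 100% of 1200 mg = 1200 mg.
dexotadine: ≥ 70 mL/min → 100% of 150 mg = 150 mg.
Total = 1200 + 150 = 1350 mg.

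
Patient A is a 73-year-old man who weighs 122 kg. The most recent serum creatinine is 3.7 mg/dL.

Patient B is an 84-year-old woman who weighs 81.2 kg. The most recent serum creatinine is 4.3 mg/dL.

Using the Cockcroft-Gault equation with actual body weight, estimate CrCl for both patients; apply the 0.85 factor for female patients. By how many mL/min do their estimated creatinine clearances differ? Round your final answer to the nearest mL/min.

18 mL/min

Patient A: CrCl = (140 − 73) × 122 / (72 × 3.7) = 8174.0 / 266.40 ≈ 30.7 mL/min
Patient B: CrCl = (140 − 84) × 81.2 / (72 × 4.3) × 0.85 = 4547.2 / 309.60 × 0.85 ≈ 12.5 mL/min
|30.7 − 12.5| = 18.2 mL/min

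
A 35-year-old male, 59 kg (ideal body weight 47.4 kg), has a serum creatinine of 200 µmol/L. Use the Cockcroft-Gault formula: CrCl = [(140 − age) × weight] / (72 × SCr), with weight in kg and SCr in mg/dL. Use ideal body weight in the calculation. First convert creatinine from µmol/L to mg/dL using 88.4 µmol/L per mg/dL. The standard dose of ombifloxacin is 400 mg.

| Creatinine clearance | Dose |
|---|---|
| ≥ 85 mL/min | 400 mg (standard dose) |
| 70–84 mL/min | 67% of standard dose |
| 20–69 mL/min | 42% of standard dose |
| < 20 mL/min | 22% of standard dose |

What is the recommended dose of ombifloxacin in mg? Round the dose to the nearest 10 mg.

SCr = 200 / 88.4 = 2.262 mg/dL
CrCl = (140 − 35) × 47.4 / (72 × 2.262) = 4977.0 / 162.86 ≈ 30.6 mL/min
CrCl ≈ 31 mL/min → bracket 20–69 mL/min.
42% of 400 mg = 168 mg → 170 mg

170 mg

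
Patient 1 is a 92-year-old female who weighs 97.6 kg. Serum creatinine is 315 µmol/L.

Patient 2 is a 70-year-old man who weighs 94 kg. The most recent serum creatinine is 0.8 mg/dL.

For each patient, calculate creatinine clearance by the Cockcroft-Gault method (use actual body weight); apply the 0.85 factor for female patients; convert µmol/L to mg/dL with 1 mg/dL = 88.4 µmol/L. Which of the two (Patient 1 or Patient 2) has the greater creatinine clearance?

Patient 2

Patient 1: SCr = 315 / 88.4 = 3.563 mg/dL
Patient 1: CrCl = (140 − 92) × 97.6 / (72 × 3.563) × 0.85 = 4684.8 / 256.54 × 0.85 ≈ 15.5 mL/min
Patient 2: CrCl = (140 − 70) × 94 / (72 × 0.8) = 6580.0 / 57.60 ≈ 114.2 mL/min
15.5 vs 114.2 mL/min → Patient 2 is higher.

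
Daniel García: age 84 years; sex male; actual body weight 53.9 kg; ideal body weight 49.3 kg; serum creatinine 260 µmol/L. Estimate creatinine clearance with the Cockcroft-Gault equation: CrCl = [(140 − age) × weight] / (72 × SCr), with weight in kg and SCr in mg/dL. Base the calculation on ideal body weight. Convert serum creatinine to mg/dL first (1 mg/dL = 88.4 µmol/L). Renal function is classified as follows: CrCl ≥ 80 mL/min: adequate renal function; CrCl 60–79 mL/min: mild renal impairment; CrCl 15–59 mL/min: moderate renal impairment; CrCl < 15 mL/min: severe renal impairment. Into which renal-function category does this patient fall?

severe renal impairment

SCr = 260 / 88.4 = 2.941 mg/dL
CrCl = (140 − 84) × 49.3 / (72 × 2.941) = 2760.8 / 211.75 ≈ 13.0 mL/min
13 mL/min falls in the 'severe renal impairment' range.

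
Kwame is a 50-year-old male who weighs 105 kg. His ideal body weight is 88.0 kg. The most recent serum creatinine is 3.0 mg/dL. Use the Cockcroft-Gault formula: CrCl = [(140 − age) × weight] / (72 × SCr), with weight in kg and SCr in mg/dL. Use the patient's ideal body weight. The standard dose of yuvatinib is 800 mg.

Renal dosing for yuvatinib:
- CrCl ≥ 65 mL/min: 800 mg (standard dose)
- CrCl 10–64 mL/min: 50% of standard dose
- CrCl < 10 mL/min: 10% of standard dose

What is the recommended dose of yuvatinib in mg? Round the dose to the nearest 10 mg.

CrCl = (140 − 50) × 88 / (72 × 3) = 7920.0 / 216.00 ≈ 36.7 mL/min
CrCl ≈ 37 mL/min → bracket 10–64 mL/min.
50% of 800 mg = 400 mg

400 mg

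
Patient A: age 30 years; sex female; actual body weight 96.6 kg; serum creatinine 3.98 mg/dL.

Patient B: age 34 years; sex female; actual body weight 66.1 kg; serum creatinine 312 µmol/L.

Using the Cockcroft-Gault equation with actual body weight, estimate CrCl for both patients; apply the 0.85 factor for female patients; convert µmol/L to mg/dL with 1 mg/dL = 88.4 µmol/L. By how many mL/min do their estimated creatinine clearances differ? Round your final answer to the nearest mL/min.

8 mL/min

Patient A: CrCl = (140 − 30) × 96.6 / (72 × 3.98) × 0.85 = 10626.0 / 286.56 × 0.85 ≈ 31.5 mL/min
Patient B: SCr = 312 / 88.4 = 3.529 mg/dL
Patient B: CrCl = (140 − 34) × 66.1 / (72 × 3.529) × 0.85 = 7006.6 / 254.09 × 0.85 ≈ 23.4 mL/min
|31.5 − 23.4| = 8.1 mL/min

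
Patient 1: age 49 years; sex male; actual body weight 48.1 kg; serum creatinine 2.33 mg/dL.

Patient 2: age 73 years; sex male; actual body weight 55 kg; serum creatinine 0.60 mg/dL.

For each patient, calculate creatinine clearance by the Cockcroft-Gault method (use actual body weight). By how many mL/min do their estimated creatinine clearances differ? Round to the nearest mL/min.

59 mL/min

Patient 1: CrCl = (140 − 49) × 48.1 / (72 × 2.33) = 4377.1 / 167.76 ≈ 26.1 mL/min
Patient 2: CrCl = (140 − 73) × 55 / (72 × 0.6) = 3685.0 / 43.20 ≈ 85.3 mL/min
|26.1 − 85.3| = 59.2 mL/min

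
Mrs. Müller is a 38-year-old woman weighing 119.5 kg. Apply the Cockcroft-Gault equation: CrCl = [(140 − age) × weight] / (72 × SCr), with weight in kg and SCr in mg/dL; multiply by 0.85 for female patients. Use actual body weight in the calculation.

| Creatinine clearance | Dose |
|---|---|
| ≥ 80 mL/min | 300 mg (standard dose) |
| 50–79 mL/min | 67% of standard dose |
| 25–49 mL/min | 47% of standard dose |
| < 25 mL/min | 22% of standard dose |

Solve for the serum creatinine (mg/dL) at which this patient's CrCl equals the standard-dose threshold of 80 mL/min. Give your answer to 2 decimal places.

1.80 mg/dL

Standard dose requires CrCl ≥ 80 mL/min.
Set (140 − 38) × 119.5 × 0.85 / (72 × SCr) = 80
SCr = (140 − 38) × 119.5 × 0.85 / (72 × 80) = 1.799 mg/dL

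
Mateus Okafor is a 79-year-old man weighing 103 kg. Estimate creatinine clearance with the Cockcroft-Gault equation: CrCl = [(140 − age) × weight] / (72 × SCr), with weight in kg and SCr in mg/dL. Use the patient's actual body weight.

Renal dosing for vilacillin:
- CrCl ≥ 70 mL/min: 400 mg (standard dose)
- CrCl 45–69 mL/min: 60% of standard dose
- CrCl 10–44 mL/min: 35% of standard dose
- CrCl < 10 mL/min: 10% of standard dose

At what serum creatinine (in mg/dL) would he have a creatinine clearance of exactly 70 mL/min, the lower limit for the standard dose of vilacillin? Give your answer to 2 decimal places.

1.25 mg/dL

Standard dose requires CrCl ≥ 70 mL/min.
Set (140 − 79) × 103 / (72 × SCr) = 70
SCr = (140 − 79) × 103 / (72 × 70) = 1.247 mg/dL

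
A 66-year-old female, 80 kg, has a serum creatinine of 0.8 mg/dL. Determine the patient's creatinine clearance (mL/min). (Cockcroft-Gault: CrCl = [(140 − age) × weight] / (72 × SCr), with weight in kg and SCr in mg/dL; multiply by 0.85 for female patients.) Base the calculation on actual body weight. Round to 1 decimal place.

CrCl = (140 − 66) × 80 / (72 × 0.8) × 0.85 = 5920.0 / 57.60 × 0.85 ≈ 87.4 mL/min

87.4 mL/min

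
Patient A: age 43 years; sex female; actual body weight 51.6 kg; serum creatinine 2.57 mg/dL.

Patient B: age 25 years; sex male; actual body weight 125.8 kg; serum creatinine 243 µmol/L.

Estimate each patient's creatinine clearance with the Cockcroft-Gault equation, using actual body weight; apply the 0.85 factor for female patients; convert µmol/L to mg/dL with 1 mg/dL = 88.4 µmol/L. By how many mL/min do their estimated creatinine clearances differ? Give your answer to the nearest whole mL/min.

50 mL/min

Patient A: CrCl = (140 − 43) × 51.6 / (72 × 2.57) × 0.85 = 5005.2 / 185.04 × 0.85 ≈ 23.0 mL/min
Patient B: SCr = 243 / 88.4 = 2.749 mg/dL
Patient B: CrCl = (140 − 25) × 125.8 / (72 × 2.749) = 14467.0 / 197.93 ≈ 73.1 mL/min
|23.0 − 73.1| = 50.1 mL/min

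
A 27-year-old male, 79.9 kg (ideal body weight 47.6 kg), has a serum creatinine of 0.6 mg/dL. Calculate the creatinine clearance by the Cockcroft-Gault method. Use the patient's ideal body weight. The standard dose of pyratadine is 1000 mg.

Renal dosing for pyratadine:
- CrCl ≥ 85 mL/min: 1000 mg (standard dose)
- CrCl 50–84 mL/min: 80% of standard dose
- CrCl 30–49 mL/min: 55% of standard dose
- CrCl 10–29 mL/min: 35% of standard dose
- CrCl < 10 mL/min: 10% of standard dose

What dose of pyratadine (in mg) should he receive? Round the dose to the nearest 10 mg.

CrCl = (140 − 27) × 47.6 / (72 × 0.6) = 5378.8 / 43.20 ≈ 124.5 mL/min
CrCl ≈ 125 mL/min → bracket ≥ 85 mL/min.
100% of 1000 mg = 1000 mg

1000 mg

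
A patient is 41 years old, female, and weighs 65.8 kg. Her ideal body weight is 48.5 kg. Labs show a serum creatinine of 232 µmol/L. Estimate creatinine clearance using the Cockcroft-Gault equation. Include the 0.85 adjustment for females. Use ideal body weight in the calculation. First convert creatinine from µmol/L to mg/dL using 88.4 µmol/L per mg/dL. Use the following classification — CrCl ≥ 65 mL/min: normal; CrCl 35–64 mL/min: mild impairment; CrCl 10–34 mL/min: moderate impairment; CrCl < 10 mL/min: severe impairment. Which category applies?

moderate impairment

SCr = 232 / 88.4 = 2.624 mg/dL
CrCl = (140 − 41) × 48.5 / (72 × 2.624) × 0.85 = 4801.5 / 188.93 × 0.85 ≈ 21.6 mL/min
22 mL/min falls in the 'moderate impairment' range.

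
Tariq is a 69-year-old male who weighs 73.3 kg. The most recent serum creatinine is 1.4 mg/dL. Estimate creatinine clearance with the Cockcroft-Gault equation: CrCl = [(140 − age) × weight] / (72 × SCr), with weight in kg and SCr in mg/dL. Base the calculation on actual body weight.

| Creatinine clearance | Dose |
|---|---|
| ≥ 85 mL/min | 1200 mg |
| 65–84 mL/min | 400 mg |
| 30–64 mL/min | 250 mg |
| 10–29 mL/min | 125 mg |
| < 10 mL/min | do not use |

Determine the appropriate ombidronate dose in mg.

250 mg

CrCl = (140 − 69) × 73.3 / (72 × 1.4) = 5204.3 / 100.80 ≈ 51.6 mL/min
CrCl ≈ 52 mL/min → bracket 30–64 mL/min.
Dose for this bracket: 250 mg.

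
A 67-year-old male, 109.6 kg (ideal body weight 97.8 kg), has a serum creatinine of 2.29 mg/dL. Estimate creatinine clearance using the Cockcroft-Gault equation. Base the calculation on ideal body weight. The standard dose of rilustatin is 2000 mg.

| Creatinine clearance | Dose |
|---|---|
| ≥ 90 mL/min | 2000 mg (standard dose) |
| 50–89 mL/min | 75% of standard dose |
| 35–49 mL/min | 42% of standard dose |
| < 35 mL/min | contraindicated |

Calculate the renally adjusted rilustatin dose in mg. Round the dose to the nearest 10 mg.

CrCl = (140 − 67) × 97.8 / (72 × 2.29) = 7139.4 / 164.88 ≈ 43.3 mL/min
CrCl ≈ 43 mL/min → bracket 35–49 mL/min.
42% of 2000 mg = 840 mg

840 mg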